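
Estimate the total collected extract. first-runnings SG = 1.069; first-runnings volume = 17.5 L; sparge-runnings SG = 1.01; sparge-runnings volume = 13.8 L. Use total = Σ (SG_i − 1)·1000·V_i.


first = (1.069 − 1)·1000·17.5 = 1207.5000
sparge = (1.01 − 1)·1000·13.8 = 138.0000
total = 1207.5000 + 138.0000

1345.5000 gravity·L


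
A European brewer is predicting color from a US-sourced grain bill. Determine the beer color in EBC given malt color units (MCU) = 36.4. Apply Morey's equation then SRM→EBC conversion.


SRM = 1.4922·MCU^0.6859;  EBC = SRM·1.97
SRM = 1.4922·36.4^0.6859 = 17.5625
EBC = 17.5625·1.97

34.5981 EBC


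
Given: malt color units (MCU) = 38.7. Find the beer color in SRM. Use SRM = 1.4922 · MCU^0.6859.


SRM = 1.4922 · 38.7^0.6859

18.3163 SRM


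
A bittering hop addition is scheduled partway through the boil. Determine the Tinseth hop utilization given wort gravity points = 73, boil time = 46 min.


U = 1.65·0.000125^(GP/1000) · (1 − e^(−0.04·t))/4.15
bigness = 1.65·0.000125^(73/1000) = 0.8562
boil_factor = (1 − e^(−0.04·46))/4.15 = 0.2027
U = 0.8562 · 0.2027

0.1735


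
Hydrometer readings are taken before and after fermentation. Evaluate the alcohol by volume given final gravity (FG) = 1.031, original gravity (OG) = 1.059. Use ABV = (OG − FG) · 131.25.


ABV = (1.059 − 1.031) · 131.25

3.6750 % ABV


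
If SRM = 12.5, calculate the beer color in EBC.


EBC = SRM · 1.97
EBC = 12.5 · 1.97

24.6250 EBC


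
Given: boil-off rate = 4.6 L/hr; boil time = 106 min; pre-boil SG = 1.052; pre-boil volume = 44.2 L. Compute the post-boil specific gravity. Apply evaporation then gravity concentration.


V_post = V_pre − rate·(t/60);  SG_post = 1 + (SG_pre−1)·V_pre/V_post
V_post = 44.2 − 4.6·(106/60) = 36.0733
SG_post = 1 + (1.052 − 1)·44.2/36.0733

1.0637


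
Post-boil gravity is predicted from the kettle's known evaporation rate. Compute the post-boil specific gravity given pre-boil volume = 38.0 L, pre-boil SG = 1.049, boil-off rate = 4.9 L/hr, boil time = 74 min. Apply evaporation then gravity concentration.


V_post = V_pre − rate·(t/60);  SG_post = 1 + (SG_pre−1)·V_pre/V_post
V_post = 38.0 − 4.9·(74/60) = 31.9567
SG_post = 1 + (1.049 − 1)·38.0/31.9567

1.0583


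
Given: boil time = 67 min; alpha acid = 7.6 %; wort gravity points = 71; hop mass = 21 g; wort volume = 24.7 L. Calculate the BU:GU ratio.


U = 1.65·0.000125^(GP/1000)·(1−e^(−0.04t))/4.15;  IBU = (α/100)·m·U·1000/V;  BU:GU = IBU/GP
U = 1.65·0.000125^(71/1000)·(1−e^(−0.04·67))/4.15 = 0.1956
IBU = (7.6/100)·21·0.1956·1000/24.7 = 12.6417
BU:GU = 12.6417/71

0.1781


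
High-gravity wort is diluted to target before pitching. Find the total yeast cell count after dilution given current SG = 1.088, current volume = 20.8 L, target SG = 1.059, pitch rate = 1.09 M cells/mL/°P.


V_w = V·((SG_c−1)/(SG_t−1)−1);  °P = 259 − 259/SG_t;  cells = rate·(V+V_w)·°P
V_w = 20.8·((1.088−1)/(1.059−1)−1) = 10.2237
V_final = 20.8 + 10.2237 = 31.0237
°P = 259 − 259/1.059 = 14.4297
cells = 1.09·31.0237·14.4297

487.9511 billion cells


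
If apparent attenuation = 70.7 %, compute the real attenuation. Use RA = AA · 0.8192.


RA = 70.7 · 0.8192

57.9174 %


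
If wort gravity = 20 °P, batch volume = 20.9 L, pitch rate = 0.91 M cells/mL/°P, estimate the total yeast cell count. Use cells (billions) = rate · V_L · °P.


cells = 0.91 · 20.9 · 20

380.3800 billion cells


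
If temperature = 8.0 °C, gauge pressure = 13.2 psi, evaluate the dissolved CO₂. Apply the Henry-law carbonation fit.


vols = (P + 14.695)·(0.01821 + 0.09011·e^(−0.04·T))
vols = (13.2 + 14.695)·(0.01821 + 0.09011·e^(−0.04·8.0))

2.3332 volumes


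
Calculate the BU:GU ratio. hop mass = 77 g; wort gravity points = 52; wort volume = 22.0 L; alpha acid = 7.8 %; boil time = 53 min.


U = 1.65·0.000125^(GP/1000)·(1−e^(−0.04t))/4.15;  IBU = (α/100)·m·U·1000/V;  BU:GU = IBU/GP
U = 1.65·0.000125^(52/1000)·(1−e^(−0.04·53))/4.15 = 0.2193
IBU = (7.8/100)·77·0.2193·1000/22.0 = 59.8556
BU:GU = 59.8556/52

1.1511


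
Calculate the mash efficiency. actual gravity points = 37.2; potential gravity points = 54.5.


efficiency = actual / potential × 100
efficiency = 37.2 / 54.5 × 100

68.2569 %


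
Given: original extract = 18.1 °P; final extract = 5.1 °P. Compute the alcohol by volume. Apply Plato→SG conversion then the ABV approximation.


SG = 259/(259 − P);  ABV = (OG − FG)·131.25
OG = 259/(259 − 18.1) = 1.0751
FG = 259/(259 − 5.1) = 1.0201
ABV = (1.0751 − 1.0201)·131.25

7.2251 % ABV


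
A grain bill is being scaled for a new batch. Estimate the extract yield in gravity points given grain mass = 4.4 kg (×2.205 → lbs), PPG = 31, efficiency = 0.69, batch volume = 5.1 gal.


points = lbs × PPG × eff / vol
lbs = 4.4 × 2.205 = 9.7020
points = 9.7020 × 31 × 0.69 / 5.1

40.6913 points


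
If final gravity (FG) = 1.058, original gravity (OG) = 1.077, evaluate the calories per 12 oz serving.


ABW = (OG−FG)·131.25·0.79/FG;  °P = 259 − 259/SG (for OG→OE and FG→AE);  RE = 0.1808·OE + 0.8192·AE;  Cal = (6.9·ABW + 4·(RE−0.1))·FG·3.55
ABW = (1.077 − 1.058)·131.25·0.79/1.058 = 1.8621
OE = 259 − 259/1.077 = 18.5172 °P
AE = 259 − 259/1.058 = 14.1985 °P
RE = 0.1808·18.5172 + 0.8192·14.1985 = 14.9793 °P
Cal = (6.9·1.8621 + 4·(14.9793−0.1))·1.058·3.55

271.7974 kcal


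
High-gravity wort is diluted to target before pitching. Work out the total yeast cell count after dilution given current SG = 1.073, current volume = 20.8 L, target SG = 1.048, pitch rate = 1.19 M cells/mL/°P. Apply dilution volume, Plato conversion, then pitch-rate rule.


V_w = V·((SG_c−1)/(SG_t−1)−1);  °P = 259 − 259/SG_t;  cells = rate·(V+V_w)·°P
V_w = 20.8·((1.073−1)/(1.048−1)−1) = 10.8333
V_final = 20.8 + 10.8333 = 31.6333
°P = 259 − 259/1.048 = 11.8626
cells = 1.19·31.6333·11.8626

446.5516 billion cells


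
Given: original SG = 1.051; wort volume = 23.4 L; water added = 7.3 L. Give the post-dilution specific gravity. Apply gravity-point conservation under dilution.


SG_new = 1 + (SG_old − 1)·V_old/(V_old + V_water)
pts = (1.051 − 1)·1000·23.4/(23.4 + 7.3) = 38.8730
SG_new = 1 + 38.8730/1000

1.0389


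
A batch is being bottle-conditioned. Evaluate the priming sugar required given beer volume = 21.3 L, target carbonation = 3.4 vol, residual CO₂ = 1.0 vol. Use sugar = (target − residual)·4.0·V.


sugar = (3.4 − 1.0)·4.0·21.3

204.4800 g


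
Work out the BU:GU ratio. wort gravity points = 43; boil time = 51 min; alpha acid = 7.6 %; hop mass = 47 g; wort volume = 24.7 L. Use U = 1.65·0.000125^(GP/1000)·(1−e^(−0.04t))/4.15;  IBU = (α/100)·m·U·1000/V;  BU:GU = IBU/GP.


U = 1.65·0.000125^(43/1000)·(1−e^(−0.04·51))/4.15 = 0.2350
IBU = (7.6/100)·47·0.2350·1000/24.7 = 33.9877
BU:GU = 33.9877/43

0.7904


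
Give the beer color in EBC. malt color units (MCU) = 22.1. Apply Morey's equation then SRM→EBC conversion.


SRM = 1.4922·MCU^0.6859;  EBC = SRM·1.97
SRM = 1.4922·22.1^0.6859 = 12.4723
EBC = 12.4723·1.97

24.5704 EBC


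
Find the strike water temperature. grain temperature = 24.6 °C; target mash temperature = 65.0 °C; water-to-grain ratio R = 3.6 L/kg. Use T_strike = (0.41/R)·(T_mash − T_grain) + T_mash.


T_strike = (0.41/3.6)·(65.0 − 24.6) + 65.0

69.6011 °C


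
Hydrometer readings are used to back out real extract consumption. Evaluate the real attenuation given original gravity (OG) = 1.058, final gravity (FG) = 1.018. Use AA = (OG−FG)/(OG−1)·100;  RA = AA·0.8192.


AA = (1.058 − 1.018)/(1.058 − 1)·100 = 68.9655
RA = 68.9655·0.8192

56.4966 %


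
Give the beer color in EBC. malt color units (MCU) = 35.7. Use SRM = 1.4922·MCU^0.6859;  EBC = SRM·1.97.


SRM = 1.4922·35.7^0.6859 = 17.3301
EBC = 17.3301·1.97

34.1404 EBC


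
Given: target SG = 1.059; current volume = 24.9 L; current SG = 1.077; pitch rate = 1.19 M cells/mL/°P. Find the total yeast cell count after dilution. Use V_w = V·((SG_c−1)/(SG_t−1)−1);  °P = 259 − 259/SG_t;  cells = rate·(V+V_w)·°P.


V_w = 24.9·((1.077−1)/(1.059−1)−1) = 7.5966
V_final = 24.9 + 7.5966 = 32.4966
°P = 259 − 259/1.059 = 14.4297
cells = 1.19·32.4966·14.4297

558.0085 billion cells


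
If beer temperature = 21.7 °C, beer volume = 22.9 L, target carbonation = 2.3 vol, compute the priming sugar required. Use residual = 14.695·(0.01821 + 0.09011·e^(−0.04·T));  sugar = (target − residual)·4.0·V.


residual = 14.695·(0.01821 + 0.09011·e^(−0.04·21.7)) = 0.8235
sugar = (2.3 − 0.8235)·4.0·22.9

135.2503 g


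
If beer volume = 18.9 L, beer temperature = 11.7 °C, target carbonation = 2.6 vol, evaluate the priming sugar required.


residual = 14.695·(0.01821 + 0.09011·e^(−0.04·T));  sugar = (target − residual)·4.0·V
residual = 14.695·(0.01821 + 0.09011·e^(−0.04·11.7)) = 1.0969
sugar = (2.6 − 1.0969)·4.0·18.9

113.6374 g


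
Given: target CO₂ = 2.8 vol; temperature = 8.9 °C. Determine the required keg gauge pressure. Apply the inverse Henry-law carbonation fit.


psi = vols/(0.01821 + 0.09011·e^(−0.04·T)) − 14.695
psi = 2.8/(0.01821 + 0.09011·e^(−0.04·8.9)) − 14.695

19.7328 psi


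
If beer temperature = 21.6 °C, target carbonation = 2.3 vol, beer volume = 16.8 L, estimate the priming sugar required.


residual = 14.695·(0.01821 + 0.09011·e^(−0.04·T));  sugar = (target − residual)·4.0·V
residual = 14.695·(0.01821 + 0.09011·e^(−0.04·21.6)) = 0.8257
sugar = (2.3 − 0.8257)·4.0·16.8

99.0732 g


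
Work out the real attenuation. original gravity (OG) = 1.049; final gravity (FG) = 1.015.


AA = (OG−FG)/(OG−1)·100;  RA = AA·0.8192
AA = (1.049 − 1.015)/(1.049 − 1)·100 = 69.3878
RA = 69.3878·0.8192

56.8424 %


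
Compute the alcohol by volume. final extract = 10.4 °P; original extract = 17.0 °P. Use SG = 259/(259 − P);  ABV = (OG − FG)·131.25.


OG = 259/(259 − 17.0) = 1.0702
FG = 259/(259 − 10.4) = 1.0418
ABV = (1.0702 − 1.0418)·131.25

3.7293 % ABV


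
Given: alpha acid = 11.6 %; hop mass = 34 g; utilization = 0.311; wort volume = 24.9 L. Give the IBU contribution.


IBU = (α/100)·mass·U·1000 / V
IBU = (11.6/100)·34·0.311·1000 / 24.9

49.2604 IBU


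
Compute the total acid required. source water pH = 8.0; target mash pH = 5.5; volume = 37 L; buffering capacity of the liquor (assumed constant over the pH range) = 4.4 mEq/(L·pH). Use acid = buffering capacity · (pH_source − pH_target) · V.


acid = 4.4 · (8.0 − 5.5) · 37

407.0000 mEq


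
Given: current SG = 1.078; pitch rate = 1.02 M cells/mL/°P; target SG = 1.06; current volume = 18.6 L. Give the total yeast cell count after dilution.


V_w = V·((SG_c−1)/(SG_t−1)−1);  °P = 259 − 259/SG_t;  cells = rate·(V+V_w)·°P
V_w = 18.6·((1.078−1)/(1.06−1)−1) = 5.5800
V_final = 18.6 + 5.5800 = 24.1800
°P = 259 − 259/1.06 = 14.6604
cells = 1.02·24.1800·14.6604

361.5777 billion cells


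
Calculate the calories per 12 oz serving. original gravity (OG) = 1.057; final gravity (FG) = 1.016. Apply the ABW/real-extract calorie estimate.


ABW = (OG−FG)·131.25·0.79/FG;  °P = 259 − 259/SG (for OG→OE and FG→AE);  RE = 0.1808·OE + 0.8192·AE;  Cal = (6.9·ABW + 4·(RE−0.1))·FG·3.55
ABW = (1.057 − 1.016)·131.25·0.79/1.016 = 4.1842
OE = 259 − 259/1.057 = 13.9669 °P
AE = 259 − 259/1.016 = 4.0787 °P
RE = 0.1808·13.9669 + 0.8192·4.0787 = 5.8665 °P
Cal = (6.9·4.1842 + 4·(5.8665−0.1))·1.016·3.55

187.3275 kcal


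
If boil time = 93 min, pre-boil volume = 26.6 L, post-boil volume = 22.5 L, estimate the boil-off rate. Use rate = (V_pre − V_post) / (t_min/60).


rate = (26.6 − 22.5) / (93/60)

2.6452 L/hr


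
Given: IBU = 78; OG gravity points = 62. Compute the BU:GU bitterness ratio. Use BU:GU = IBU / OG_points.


BU:GU = 78 / 62

1.2581


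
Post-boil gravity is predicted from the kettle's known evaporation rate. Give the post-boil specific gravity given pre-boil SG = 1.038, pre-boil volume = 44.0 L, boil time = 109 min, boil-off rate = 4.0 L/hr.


V_post = V_pre − rate·(t/60);  SG_post = 1 + (SG_pre−1)·V_pre/V_post
V_post = 44.0 − 4.0·(109/60) = 36.7333
SG_post = 1 + (1.038 − 1)·44.0/36.7333

1.0455


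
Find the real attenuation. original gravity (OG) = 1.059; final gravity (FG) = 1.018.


AA = (OG−FG)/(OG−1)·100;  RA = AA·0.8192
AA = (1.059 − 1.018)/(1.059 − 1)·100 = 69.4915
RA = 69.4915·0.8192

56.9275 %


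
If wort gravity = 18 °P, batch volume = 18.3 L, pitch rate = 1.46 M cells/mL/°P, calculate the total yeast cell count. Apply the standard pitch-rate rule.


cells (billions) = rate · V_L · °P
cells = 1.46 · 18.3 · 18

480.9240 billion cells


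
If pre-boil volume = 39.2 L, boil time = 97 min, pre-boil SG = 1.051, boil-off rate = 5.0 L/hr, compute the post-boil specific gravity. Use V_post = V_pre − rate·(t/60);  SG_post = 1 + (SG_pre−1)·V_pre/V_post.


V_post = 39.2 − 5.0·(97/60) = 31.1167
SG_post = 1 + (1.051 − 1)·39.2/31.1167

1.0642


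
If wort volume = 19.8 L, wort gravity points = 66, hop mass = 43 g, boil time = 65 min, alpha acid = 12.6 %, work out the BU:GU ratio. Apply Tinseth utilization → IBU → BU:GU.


U = 1.65·0.000125^(GP/1000)·(1−e^(−0.04t))/4.15;  IBU = (α/100)·m·U·1000/V;  BU:GU = IBU/GP
U = 1.65·0.000125^(66/1000)·(1−e^(−0.04·65))/4.15 = 0.2034
IBU = (12.6/100)·43·0.2034·1000/19.8 = 55.6530
BU:GU = 55.6530/66

0.8432


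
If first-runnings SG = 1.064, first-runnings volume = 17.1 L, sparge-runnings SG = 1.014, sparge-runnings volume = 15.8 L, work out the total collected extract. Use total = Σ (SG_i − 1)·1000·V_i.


first = (1.064 − 1)·1000·17.1 = 1094.4000
sparge = (1.014 − 1)·1000·15.8 = 221.2000
total = 1094.4000 + 221.2000

1315.6000 gravity·L


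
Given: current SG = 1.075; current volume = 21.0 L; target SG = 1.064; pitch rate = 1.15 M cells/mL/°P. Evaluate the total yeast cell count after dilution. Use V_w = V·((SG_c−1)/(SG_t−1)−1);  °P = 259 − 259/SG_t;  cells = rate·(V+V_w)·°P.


V_w = 21.0·((1.075−1)/(1.064−1)−1) = 3.6094
V_final = 21.0 + 3.6094 = 24.6094
°P = 259 − 259/1.064 = 15.5789
cells = 1.15·24.6094·15.5789

440.8964 billion cells


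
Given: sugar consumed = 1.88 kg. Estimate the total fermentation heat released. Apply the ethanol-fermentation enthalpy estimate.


Q = m_sugar · 590 kJ/kg
Q = 1.88 · 590

1109.2000 kJ


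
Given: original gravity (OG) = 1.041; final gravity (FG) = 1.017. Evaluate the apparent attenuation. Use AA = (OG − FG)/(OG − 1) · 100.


AA = (1.041 − 1.017)/(1.041 − 1) · 100

58.5366 %


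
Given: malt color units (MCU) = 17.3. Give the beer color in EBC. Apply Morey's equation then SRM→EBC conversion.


SRM = 1.4922·MCU^0.6859;  EBC = SRM·1.97
SRM = 1.4922·17.3^0.6859 = 10.5439
EBC = 10.5439·1.97

20.7716 EBC


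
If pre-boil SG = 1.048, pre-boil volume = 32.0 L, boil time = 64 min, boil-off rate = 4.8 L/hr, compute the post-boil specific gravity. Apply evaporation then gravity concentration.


V_post = V_pre − rate·(t/60);  SG_post = 1 + (SG_pre−1)·V_pre/V_post
V_post = 32.0 − 4.8·(64/60) = 26.8800
SG_post = 1 + (1.048 − 1)·32.0/26.8800

1.0571


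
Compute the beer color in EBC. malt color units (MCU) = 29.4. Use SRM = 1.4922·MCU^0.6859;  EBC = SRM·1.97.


SRM = 1.4922·29.4^0.6859 = 15.1693
EBC = 15.1693·1.97

29.8836 EBC


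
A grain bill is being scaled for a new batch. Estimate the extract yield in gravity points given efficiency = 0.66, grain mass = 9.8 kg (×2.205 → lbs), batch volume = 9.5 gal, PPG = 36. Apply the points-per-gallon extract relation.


points = lbs × PPG × eff / vol
lbs = 9.8 × 2.205 = 21.6090
points = 21.6090 × 36 × 0.66 / 9.5

54.0452 points


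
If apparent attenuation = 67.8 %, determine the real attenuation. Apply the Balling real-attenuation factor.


RA = AA · 0.8192
RA = 67.8 · 0.8192

55.5418 %


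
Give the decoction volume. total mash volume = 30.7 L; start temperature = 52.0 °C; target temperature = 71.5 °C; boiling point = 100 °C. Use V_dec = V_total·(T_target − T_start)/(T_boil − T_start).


V_dec = 30.7·(71.5 − 52.0)/(100 − 52.0)

12.4719 L


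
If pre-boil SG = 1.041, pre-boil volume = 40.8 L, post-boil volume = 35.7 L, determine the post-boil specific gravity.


SG_post = 1 + (SG_pre − 1)·V_pre/V_post
pts_pre = (1.041 − 1)·1000 = 41.0000
pts_post = 41.0000·40.8/35.7 = 46.8571
SG_post = 1 + 46.8571/1000

1.0469


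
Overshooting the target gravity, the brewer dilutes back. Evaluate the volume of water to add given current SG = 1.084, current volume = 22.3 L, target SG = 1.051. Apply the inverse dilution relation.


V_water = V·((SG_curr − 1)/(SG_target − 1) − 1)
V_water = 22.3·((1.084 − 1)/(1.051 − 1) − 1)

14.4294 L


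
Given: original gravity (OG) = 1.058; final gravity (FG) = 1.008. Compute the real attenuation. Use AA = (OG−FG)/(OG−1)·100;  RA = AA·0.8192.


AA = (1.058 − 1.008)/(1.058 − 1)·100 = 86.2069
RA = 86.2069·0.8192

70.6207 %


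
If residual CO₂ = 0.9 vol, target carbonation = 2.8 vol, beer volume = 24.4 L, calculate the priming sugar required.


sugar = (target − residual)·4.0·V
sugar = (2.8 − 0.9)·4.0·24.4

185.4400 g


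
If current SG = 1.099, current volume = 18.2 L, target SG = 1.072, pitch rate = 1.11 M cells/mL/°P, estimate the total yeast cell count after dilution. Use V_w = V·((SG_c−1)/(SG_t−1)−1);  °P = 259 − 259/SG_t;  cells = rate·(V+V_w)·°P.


V_w = 18.2·((1.099−1)/(1.072−1)−1) = 6.8250
V_final = 18.2 + 6.8250 = 25.0250
°P = 259 − 259/1.072 = 17.3955
cells = 1.11·25.0250·17.3955

483.2085 billion cells


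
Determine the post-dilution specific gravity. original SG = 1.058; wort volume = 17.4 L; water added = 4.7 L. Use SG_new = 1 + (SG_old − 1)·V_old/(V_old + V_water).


pts = (1.058 − 1)·1000·17.4/(17.4 + 4.7) = 45.6652
SG_new = 1 + 45.6652/1000

1.0457


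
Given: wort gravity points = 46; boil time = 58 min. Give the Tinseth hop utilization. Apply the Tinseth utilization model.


U = 1.65·0.000125^(GP/1000) · (1 − e^(−0.04·t))/4.15
bigness = 1.65·0.000125^(46/1000) = 1.0913
boil_factor = (1 − e^(−0.04·58))/4.15 = 0.2173
U = 1.0913 · 0.2173

0.2371


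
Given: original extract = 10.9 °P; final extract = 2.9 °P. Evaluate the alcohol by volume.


SG = 259/(259 − P);  ABV = (OG − FG)·131.25
OG = 259/(259 − 10.9) = 1.0439
FG = 259/(259 − 2.9) = 1.0113
ABV = (1.0439 − 1.0113)·131.25

4.2801 % ABV


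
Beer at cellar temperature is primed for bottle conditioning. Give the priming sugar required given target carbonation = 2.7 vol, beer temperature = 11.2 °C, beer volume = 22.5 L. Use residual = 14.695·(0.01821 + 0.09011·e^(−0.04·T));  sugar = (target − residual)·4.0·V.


residual = 14.695·(0.01821 + 0.09011·e^(−0.04·11.2)) = 1.1136
sugar = (2.7 − 1.1136)·4.0·22.5

142.7749 g


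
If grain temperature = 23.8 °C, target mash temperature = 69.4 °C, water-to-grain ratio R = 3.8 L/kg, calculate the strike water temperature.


T_strike = (0.41/R)·(T_mash − T_grain) + T_mash
T_strike = (0.41/3.8)·(69.4 − 23.8) + 69.4

74.3200 °C


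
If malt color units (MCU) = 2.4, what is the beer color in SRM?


SRM = 1.4922 · MCU^0.6859
SRM = 1.4922 · 2.4^0.6859

2.7203 SRM


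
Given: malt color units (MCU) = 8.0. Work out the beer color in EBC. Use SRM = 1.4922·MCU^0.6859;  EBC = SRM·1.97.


SRM = 1.4922·8.0^0.6859 = 6.2124
EBC = 6.2124·1.97

12.2383 EBC


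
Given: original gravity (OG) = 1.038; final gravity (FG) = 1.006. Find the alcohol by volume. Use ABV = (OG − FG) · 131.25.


ABV = (1.038 − 1.006) · 131.25

4.2000 % ABV


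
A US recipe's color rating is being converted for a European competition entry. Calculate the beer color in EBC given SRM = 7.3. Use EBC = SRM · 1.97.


EBC = 7.3 · 1.97

14.3810 EBC


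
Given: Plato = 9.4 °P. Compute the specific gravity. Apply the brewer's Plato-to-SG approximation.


SG = 259/(259 − P)
SG = 259/(259 − 9.4)

1.0377


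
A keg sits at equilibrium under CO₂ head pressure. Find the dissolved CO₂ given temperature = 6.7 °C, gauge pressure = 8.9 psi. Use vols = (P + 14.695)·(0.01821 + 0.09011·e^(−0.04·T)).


vols = (8.9 + 14.695)·(0.01821 + 0.09011·e^(−0.04·6.7))

2.0560 volumes


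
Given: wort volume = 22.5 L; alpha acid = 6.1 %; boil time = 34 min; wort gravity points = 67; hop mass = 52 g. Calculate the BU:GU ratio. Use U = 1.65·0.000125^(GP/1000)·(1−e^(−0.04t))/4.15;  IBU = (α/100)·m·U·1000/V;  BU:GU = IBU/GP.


U = 1.65·0.000125^(67/1000)·(1−e^(−0.04·34))/4.15 = 0.1619
IBU = (6.1/100)·52·0.1619·1000/22.5 = 22.8174
BU:GU = 22.8174/67

0.3406


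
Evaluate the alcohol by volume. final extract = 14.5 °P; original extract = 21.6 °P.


SG = 259/(259 − P);  ABV = (OG − FG)·131.25
OG = 259/(259 − 21.6) = 1.0910
FG = 259/(259 − 14.5) = 1.0593
ABV = (1.0910 − 1.0593)·131.25

4.1581 % ABV


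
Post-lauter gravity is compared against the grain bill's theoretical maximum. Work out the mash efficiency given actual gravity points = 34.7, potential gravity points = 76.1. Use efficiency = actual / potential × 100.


efficiency = 34.7 / 76.1 × 100

45.5979 %


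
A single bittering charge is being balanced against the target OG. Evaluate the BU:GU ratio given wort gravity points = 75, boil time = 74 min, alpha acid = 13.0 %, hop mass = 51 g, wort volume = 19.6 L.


U = 1.65·0.000125^(GP/1000)·(1−e^(−0.04t))/4.15;  IBU = (α/100)·m·U·1000/V;  BU:GU = IBU/GP
U = 1.65·0.000125^(75/1000)·(1−e^(−0.04·74))/4.15 = 0.1921
IBU = (13.0/100)·51·0.1921·1000/19.6 = 64.9909
BU:GU = 64.9909/75

0.8665


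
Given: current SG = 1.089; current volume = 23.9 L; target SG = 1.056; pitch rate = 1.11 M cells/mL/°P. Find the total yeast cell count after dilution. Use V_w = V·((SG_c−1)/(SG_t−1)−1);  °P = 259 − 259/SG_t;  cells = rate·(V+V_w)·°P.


V_w = 23.9·((1.089−1)/(1.056−1)−1) = 14.0839
V_final = 23.9 + 14.0839 = 37.9839
°P = 259 − 259/1.056 = 13.7348
cells = 1.11·37.9839·13.7348

579.0909 billion cells


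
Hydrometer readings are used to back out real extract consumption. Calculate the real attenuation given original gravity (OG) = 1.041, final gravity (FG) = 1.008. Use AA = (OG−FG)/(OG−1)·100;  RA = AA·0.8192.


AA = (1.041 − 1.008)/(1.041 − 1)·100 = 80.4878
RA = 80.4878·0.8192

65.9356 %


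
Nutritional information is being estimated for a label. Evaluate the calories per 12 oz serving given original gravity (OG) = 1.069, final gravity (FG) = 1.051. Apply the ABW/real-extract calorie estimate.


ABW = (OG−FG)·131.25·0.79/FG;  °P = 259 − 259/SG (for OG→OE and FG→AE);  RE = 0.1808·OE + 0.8192·AE;  Cal = (6.9·ABW + 4·(RE−0.1))·FG·3.55
ABW = (1.069 − 1.051)·131.25·0.79/1.051 = 1.7758
OE = 259 − 259/1.069 = 16.7175 °P
AE = 259 − 259/1.051 = 12.5680 °P
RE = 0.1808·16.7175 + 0.8192·12.5680 = 13.3183 °P
Cal = (6.9·1.7758 + 4·(13.3183−0.1))·1.051·3.55

242.9887 kcal


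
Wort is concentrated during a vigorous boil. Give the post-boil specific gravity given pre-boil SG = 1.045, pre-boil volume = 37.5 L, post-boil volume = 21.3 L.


SG_post = 1 + (SG_pre − 1)·V_pre/V_post
pts_pre = (1.045 − 1)·1000 = 45.0000
pts_post = 45.0000·37.5/21.3 = 79.2254
SG_post = 1 + 79.2254/1000

1.0792


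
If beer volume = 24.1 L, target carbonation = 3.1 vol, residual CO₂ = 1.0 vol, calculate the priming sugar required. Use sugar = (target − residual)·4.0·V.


sugar = (3.1 − 1.0)·4.0·24.1

202.4400 g


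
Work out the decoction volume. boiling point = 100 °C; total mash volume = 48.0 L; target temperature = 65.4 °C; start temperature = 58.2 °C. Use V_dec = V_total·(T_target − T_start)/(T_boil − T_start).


V_dec = 48.0·(65.4 − 58.2)/(100 − 58.2)

8.2679 L


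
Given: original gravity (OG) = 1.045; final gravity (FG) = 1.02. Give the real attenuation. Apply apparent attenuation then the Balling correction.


AA = (OG−FG)/(OG−1)·100;  RA = AA·0.8192
AA = (1.045 − 1.02)/(1.045 − 1)·100 = 55.5556
RA = 55.5556·0.8192

45.5111 %


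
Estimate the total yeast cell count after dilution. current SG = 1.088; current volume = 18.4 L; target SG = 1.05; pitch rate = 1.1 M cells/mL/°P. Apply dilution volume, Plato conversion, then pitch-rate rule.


V_w = V·((SG_c−1)/(SG_t−1)−1);  °P = 259 − 259/SG_t;  cells = rate·(V+V_w)·°P
V_w = 18.4·((1.088−1)/(1.05−1)−1) = 13.9840
V_final = 18.4 + 13.9840 = 32.3840
°P = 259 − 259/1.05 = 12.3333
cells = 1.1·32.3840·12.3333

439.3429 billion cells


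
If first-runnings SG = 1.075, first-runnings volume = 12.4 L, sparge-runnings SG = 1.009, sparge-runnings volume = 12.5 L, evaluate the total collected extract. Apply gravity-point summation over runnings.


total = Σ (SG_i − 1)·1000·V_i
first = (1.075 − 1)·1000·12.4 = 930.0000
sparge = (1.009 − 1)·1000·12.5 = 112.5000
total = 930.0000 + 112.5000

1042.5000 gravity·L


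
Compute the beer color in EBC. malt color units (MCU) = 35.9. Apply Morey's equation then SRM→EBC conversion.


SRM = 1.4922·MCU^0.6859;  EBC = SRM·1.97
SRM = 1.4922·35.9^0.6859 = 17.3967
EBC = 17.3967·1.97

34.2715 EBC


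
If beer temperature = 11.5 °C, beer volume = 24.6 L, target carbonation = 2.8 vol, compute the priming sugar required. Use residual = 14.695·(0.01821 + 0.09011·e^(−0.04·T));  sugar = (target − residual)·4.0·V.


residual = 14.695·(0.01821 + 0.09011·e^(−0.04·11.5)) = 1.1035
sugar = (2.8 − 1.1035)·4.0·24.6

166.9336 g


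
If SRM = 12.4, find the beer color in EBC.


EBC = SRM · 1.97
EBC = 12.4 · 1.97

24.4280 EBC


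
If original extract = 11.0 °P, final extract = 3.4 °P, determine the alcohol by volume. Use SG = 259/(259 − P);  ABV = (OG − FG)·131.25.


OG = 259/(259 − 11.0) = 1.0444
FG = 259/(259 − 3.4) = 1.0133
ABV = (1.0444 − 1.0133)·131.25

4.0757 % ABV


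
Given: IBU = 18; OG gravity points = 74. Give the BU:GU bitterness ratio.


BU:GU = IBU / OG_points
BU:GU = 18 / 74

0.2432


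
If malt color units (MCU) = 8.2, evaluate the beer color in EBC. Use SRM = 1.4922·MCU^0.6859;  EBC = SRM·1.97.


SRM = 1.4922·8.2^0.6859 = 6.3185
EBC = 6.3185·1.97

12.4474 EBC


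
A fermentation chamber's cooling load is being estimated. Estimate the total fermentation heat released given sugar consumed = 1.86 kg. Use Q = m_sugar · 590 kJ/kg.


Q = 1.86 · 590

1097.4000 kJ


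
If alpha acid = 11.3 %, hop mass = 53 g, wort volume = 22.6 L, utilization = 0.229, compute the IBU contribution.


IBU = (α/100)·mass·U·1000 / V
IBU = (11.3/100)·53·0.229·1000 / 22.6

60.6850 IBU


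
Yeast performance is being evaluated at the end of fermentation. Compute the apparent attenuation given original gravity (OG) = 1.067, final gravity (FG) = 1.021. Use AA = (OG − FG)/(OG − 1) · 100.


AA = (1.067 − 1.021)/(1.067 − 1) · 100

68.6567 %


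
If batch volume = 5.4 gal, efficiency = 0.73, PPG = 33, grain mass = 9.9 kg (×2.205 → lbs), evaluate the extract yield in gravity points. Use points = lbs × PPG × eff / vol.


lbs = 9.9 × 2.205 = 21.8295
points = 21.8295 × 33 × 0.73 / 5.4

97.3838 points


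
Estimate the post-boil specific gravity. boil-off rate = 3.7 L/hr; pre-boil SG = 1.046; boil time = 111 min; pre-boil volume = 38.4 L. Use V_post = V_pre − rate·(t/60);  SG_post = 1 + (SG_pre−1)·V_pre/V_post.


V_post = 38.4 − 3.7·(111/60) = 31.5550
SG_post = 1 + (1.046 − 1)·38.4/31.5550

1.0560


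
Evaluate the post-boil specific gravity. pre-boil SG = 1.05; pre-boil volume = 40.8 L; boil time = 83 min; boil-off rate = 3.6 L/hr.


V_post = V_pre − rate·(t/60);  SG_post = 1 + (SG_pre−1)·V_pre/V_post
V_post = 40.8 − 3.6·(83/60) = 35.8200
SG_post = 1 + (1.05 − 1)·40.8/35.8200

1.0570


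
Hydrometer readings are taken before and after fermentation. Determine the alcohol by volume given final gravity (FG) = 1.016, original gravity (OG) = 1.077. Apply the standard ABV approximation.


ABV = (OG − FG) · 131.25
ABV = (1.077 − 1.016) · 131.25

8.0062 % ABV


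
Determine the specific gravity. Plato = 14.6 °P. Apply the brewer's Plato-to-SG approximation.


SG = 259/(259 − P)
SG = 259/(259 − 14.6)

1.0597


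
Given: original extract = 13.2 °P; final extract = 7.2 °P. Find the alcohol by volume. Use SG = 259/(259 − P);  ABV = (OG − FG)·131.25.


OG = 259/(259 − 13.2) = 1.0537
FG = 259/(259 − 7.2) = 1.0286
ABV = (1.0537 − 1.0286)·131.25

3.2954 % ABV


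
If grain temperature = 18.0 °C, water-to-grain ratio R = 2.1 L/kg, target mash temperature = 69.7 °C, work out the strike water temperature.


T_strike = (0.41/R)·(T_mash − T_grain) + T_mash
T_strike = (0.41/2.1)·(69.7 − 18.0) + 69.7

79.7938 °C


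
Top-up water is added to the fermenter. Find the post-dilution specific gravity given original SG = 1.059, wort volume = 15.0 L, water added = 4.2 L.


SG_new = 1 + (SG_old − 1)·V_old/(V_old + V_water)
pts = (1.059 − 1)·1000·15.0/(15.0 + 4.2) = 46.0937
SG_new = 1 + 46.0937/1000

1.0461


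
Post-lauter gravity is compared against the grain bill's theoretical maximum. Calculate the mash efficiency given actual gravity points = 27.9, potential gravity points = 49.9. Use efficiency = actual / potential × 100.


efficiency = 27.9 / 49.9 × 100

55.9118 %


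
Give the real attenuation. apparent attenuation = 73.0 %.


RA = AA · 0.8192
RA = 73.0 · 0.8192

59.8016 %


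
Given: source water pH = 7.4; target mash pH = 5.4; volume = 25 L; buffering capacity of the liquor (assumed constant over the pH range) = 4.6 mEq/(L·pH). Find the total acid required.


acid = buffering capacity · (pH_source − pH_target) · V
acid = 4.6 · (7.4 − 5.4) · 25

230.0000 mEq


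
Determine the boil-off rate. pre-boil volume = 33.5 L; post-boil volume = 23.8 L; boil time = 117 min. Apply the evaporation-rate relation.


rate = (V_pre − V_post) / (t_min/60)
rate = (33.5 − 23.8) / (117/60)

4.9744 L/hr


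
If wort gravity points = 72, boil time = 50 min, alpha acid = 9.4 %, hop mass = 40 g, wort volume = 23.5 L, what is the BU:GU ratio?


U = 1.65·0.000125^(GP/1000)·(1−e^(−0.04t))/4.15;  IBU = (α/100)·m·U·1000/V;  BU:GU = IBU/GP
U = 1.65·0.000125^(72/1000)·(1−e^(−0.04·50))/4.15 = 0.1800
IBU = (9.4/100)·40·0.1800·1000/23.5 = 28.7992
BU:GU = 28.7992/72

0.4000


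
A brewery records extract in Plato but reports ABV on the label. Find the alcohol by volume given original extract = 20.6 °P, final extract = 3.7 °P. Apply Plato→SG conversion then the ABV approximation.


SG = 259/(259 − P);  ABV = (OG − FG)·131.25
OG = 259/(259 − 20.6) = 1.0864
FG = 259/(259 − 3.7) = 1.0145
ABV = (1.0864 − 1.0145)·131.25

9.4391 % ABV


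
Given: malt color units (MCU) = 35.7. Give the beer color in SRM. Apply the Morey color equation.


SRM = 1.4922 · MCU^0.6859
SRM = 1.4922 · 35.7^0.6859

17.3301 SRM


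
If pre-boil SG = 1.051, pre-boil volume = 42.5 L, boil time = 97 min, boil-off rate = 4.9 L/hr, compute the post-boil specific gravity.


V_post = V_pre − rate·(t/60);  SG_post = 1 + (SG_pre−1)·V_pre/V_post
V_post = 42.5 − 4.9·(97/60) = 34.5783
SG_post = 1 + (1.051 − 1)·42.5/34.5783

1.0627


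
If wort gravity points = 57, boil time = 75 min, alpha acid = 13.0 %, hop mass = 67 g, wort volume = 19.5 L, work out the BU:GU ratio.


U = 1.65·0.000125^(GP/1000)·(1−e^(−0.04t))/4.15;  IBU = (α/100)·m·U·1000/V;  BU:GU = IBU/GP
U = 1.65·0.000125^(57/1000)·(1−e^(−0.04·75))/4.15 = 0.2264
IBU = (13.0/100)·67·0.2264·1000/19.5 = 101.1030
BU:GU = 101.1030/57

1.7737


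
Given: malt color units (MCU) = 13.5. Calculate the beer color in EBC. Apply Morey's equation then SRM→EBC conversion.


SRM = 1.4922·MCU^0.6859;  EBC = SRM·1.97
SRM = 1.4922·13.5^0.6859 = 8.8945
EBC = 8.8945·1.97

17.5222 EBC


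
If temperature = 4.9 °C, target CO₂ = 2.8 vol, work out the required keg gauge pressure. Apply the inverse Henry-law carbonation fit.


psi = vols/(0.01821 + 0.09011·e^(−0.04·T)) − 14.695
psi = 2.8/(0.01821 + 0.09011·e^(−0.04·4.9)) − 14.695

15.6469 psi


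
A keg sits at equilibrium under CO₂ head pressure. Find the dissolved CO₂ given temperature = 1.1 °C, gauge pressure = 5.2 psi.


vols = (P + 14.695)·(0.01821 + 0.09011·e^(−0.04·T))
vols = (5.2 + 14.695)·(0.01821 + 0.09011·e^(−0.04·1.1))

2.0779 volumes


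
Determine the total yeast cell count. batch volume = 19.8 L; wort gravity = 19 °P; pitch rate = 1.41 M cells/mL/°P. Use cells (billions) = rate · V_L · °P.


cells = 1.41 · 19.8 · 19

530.4420 billion cells


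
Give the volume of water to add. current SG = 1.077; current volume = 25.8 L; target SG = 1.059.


V_water = V·((SG_curr − 1)/(SG_target − 1) − 1)
V_water = 25.8·((1.077 − 1)/(1.059 − 1) − 1)

7.8712 L


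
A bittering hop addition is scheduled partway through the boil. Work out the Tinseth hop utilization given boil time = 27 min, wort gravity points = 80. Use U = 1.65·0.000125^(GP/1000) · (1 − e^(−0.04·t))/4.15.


bigness = 1.65·0.000125^(80/1000) = 0.8040
boil_factor = (1 − e^(−0.04·27))/4.15 = 0.1591
U = 0.8040 · 0.1591

0.1279


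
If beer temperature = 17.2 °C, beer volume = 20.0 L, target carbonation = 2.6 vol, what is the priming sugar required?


residual = 14.695·(0.01821 + 0.09011·e^(−0.04·T));  sugar = (target − residual)·4.0·V
residual = 14.695·(0.01821 + 0.09011·e^(−0.04·17.2)) = 0.9331
sugar = (2.6 − 0.9331)·4.0·20.0

133.3523 g


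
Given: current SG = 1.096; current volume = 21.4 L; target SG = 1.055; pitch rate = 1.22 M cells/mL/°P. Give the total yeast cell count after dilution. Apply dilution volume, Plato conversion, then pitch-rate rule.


V_w = V·((SG_c−1)/(SG_t−1)−1);  °P = 259 − 259/SG_t;  cells = rate·(V+V_w)·°P
V_w = 21.4·((1.096−1)/(1.055−1)−1) = 15.9527
V_final = 21.4 + 15.9527 = 37.3527
°P = 259 − 259/1.055 = 13.5024
cells = 1.22·37.3527·13.5024

615.3074 billion cells


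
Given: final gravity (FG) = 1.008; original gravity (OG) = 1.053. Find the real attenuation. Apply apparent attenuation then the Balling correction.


AA = (OG−FG)/(OG−1)·100;  RA = AA·0.8192
AA = (1.053 − 1.008)/(1.053 − 1)·100 = 84.9057
RA = 84.9057·0.8192

69.5547 %


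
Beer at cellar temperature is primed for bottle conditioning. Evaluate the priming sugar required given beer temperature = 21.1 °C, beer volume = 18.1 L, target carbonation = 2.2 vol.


residual = 14.695·(0.01821 + 0.09011·e^(−0.04·T));  sugar = (target − residual)·4.0·V
residual = 14.695·(0.01821 + 0.09011·e^(−0.04·21.1)) = 0.8370
sugar = (2.2 − 0.8370)·4.0·18.1

98.6833 g


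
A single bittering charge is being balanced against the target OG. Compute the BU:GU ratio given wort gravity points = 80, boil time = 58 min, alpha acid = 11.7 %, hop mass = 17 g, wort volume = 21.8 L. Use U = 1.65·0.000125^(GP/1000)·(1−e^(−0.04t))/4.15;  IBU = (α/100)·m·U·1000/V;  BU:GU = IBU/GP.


U = 1.65·0.000125^(80/1000)·(1−e^(−0.04·58))/4.15 = 0.1747
IBU = (11.7/100)·17·0.1747·1000/21.8 = 15.9383
BU:GU = 15.9383/80

0.1992


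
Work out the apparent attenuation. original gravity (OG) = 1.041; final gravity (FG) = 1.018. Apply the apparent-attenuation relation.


AA = (OG − FG)/(OG − 1) · 100
AA = (1.041 − 1.018)/(1.041 − 1) · 100

56.0976 %


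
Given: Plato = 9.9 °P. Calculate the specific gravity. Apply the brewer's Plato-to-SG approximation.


SG = 259/(259 − P)
SG = 259/(259 − 9.9)

1.0397


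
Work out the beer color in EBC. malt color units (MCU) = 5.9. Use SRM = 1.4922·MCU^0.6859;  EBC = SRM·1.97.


SRM = 1.4922·5.9^0.6859 = 5.0414
EBC = 5.0414·1.97

9.9316 EBC


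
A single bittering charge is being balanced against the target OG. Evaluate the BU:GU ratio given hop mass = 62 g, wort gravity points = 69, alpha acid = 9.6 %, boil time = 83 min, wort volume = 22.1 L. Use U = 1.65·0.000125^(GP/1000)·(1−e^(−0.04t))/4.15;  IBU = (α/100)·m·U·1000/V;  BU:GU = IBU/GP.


U = 1.65·0.000125^(69/1000)·(1−e^(−0.04·83))/4.15 = 0.2061
IBU = (9.6/100)·62·0.2061·1000/22.1 = 55.5139
BU:GU = 55.5139/69

0.8045


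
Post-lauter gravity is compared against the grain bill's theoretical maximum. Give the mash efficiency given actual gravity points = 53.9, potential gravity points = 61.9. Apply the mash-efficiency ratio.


efficiency = actual / potential × 100
efficiency = 53.9 / 61.9 × 100

87.0759 %


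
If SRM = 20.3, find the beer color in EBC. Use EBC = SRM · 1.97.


EBC = 20.3 · 1.97

39.9910 EBC


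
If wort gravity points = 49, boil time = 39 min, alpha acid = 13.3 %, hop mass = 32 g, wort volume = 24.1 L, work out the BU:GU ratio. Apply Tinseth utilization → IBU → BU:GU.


U = 1.65·0.000125^(GP/1000)·(1−e^(−0.04t))/4.15;  IBU = (α/100)·m·U·1000/V;  BU:GU = IBU/GP
U = 1.65·0.000125^(49/1000)·(1−e^(−0.04·39))/4.15 = 0.2022
IBU = (13.3/100)·32·0.2022·1000/24.1 = 35.7044
BU:GU = 35.7044/49

0.7287


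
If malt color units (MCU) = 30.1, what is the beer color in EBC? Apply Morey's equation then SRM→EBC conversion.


SRM = 1.4922·MCU^0.6859;  EBC = SRM·1.97
SRM = 1.4922·30.1^0.6859 = 15.4161
EBC = 15.4161·1.97

30.3698 EBC


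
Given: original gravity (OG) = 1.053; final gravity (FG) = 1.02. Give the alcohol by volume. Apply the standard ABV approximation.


ABV = (OG − FG) · 131.25
ABV = (1.053 − 1.02) · 131.25

4.3312 % ABV


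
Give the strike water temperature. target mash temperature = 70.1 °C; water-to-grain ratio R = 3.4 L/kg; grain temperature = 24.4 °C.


T_strike = (0.41/R)·(T_mash − T_grain) + T_mash
T_strike = (0.41/3.4)·(70.1 − 24.4) + 70.1

75.6109 °C


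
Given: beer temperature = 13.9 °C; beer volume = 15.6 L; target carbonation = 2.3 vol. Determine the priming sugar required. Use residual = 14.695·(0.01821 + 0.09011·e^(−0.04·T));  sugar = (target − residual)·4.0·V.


residual = 14.695·(0.01821 + 0.09011·e^(−0.04·13.9)) = 1.0270
sugar = (2.3 − 1.0270)·4.0·15.6

79.4350 g


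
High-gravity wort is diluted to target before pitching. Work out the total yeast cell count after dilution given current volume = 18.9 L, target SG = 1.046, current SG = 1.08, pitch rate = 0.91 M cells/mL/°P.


V_w = V·((SG_c−1)/(SG_t−1)−1);  °P = 259 − 259/SG_t;  cells = rate·(V+V_w)·°P
V_w = 18.9·((1.08−1)/(1.046−1)−1) = 13.9696
V_final = 18.9 + 13.9696 = 32.8696
°P = 259 − 259/1.046 = 11.3901
cells = 0.91·32.8696·11.3901

340.6915 billion cells


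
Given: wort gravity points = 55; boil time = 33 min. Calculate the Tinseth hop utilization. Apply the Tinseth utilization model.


U = 1.65·0.000125^(GP/1000) · (1 − e^(−0.04·t))/4.15
bigness = 1.65·0.000125^(55/1000) = 1.0065
boil_factor = (1 − e^(−0.04·33))/4.15 = 0.1766
U = 1.0065 · 0.1766

0.1777


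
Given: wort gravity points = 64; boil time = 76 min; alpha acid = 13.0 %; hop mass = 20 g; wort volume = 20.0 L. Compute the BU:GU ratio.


U = 1.65·0.000125^(GP/1000)·(1−e^(−0.04t))/4.15;  IBU = (α/100)·m·U·1000/V;  BU:GU = IBU/GP
U = 1.65·0.000125^(64/1000)·(1−e^(−0.04·76))/4.15 = 0.2130
IBU = (13.0/100)·20·0.2130·1000/20.0 = 27.6881
BU:GU = 27.6881/64

0.4326
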